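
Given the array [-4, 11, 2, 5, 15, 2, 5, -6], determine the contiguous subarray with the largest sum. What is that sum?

Using Kadane's algorithm on [-4, 11, 2, 5, 15, 2, 5, -6]:

Scanning through the array:
Position 1 (value 11): max_ending_here = 11, max_so_far = 11
Position 2 (value 2): max_ending_here = 13, max_so_far = 13
Position 3 (value 5): max_ending_here = 18, max_so_far = 18
Position 4 (value 15): max_ending_here = 33, max_so_far = 33
Position 5 (value 2): max_ending_here = 35, max_so_far = 35
Position 6 (value 5): max_ending_here = 40, max_so_far = 40
Position 7 (value -6): max_ending_here = 34, max_so_far = 40

Maximum subarray: [11, 2, 5, 15, 2, 5]
Maximum sum: 40

The maximum subarray is [11, 2, 5, 15, 2, 5] with sum 40. This subarray runs from index 1 to index 6.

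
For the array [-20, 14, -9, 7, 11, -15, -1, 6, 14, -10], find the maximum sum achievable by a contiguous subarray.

Using Kadane's algorithm on [-20, 14, -9, 7, 11, -15, -1, 6, 14, -10]:

Scanning through the array:
Position 1 (value 14): max_ending_here = 14, max_so_far = 14
Position 2 (value -9): max_ending_here = 5, max_so_far = 14
Position 3 (value 7): max_ending_here = 12, max_so_far = 14
Position 4 (value 11): max_ending_here = 23, max_so_far = 23
Position 5 (value -15): max_ending_here = 8, max_so_far = 23
Position 6 (value -1): max_ending_here = 7, max_so_far = 23
Position 7 (value 6): max_ending_here = 13, max_so_far = 23
Position 8 (value 14): max_ending_here = 27, max_so_far = 27
Position 9 (value -10): max_ending_here = 17, max_so_far = 27

Maximum subarray: [14, -9, 7, 11, -15, -1, 6, 14]
Maximum sum: 27

The maximum subarray is [14, -9, 7, 11, -15, -1, 6, 14] with sum 27. This subarray runs from index 1 to index 8.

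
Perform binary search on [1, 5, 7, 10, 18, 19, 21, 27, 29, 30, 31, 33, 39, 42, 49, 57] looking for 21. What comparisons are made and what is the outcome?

Binary search for 21 in [1, 5, 7, 10, 18, 19, 21, 27, 29, 30, 31, 33, 39, 42, 49, 57]:

lo=0, hi=15, mid=7, arr[mid]=27 -> 27 > 21, search left half
lo=0, hi=6, mid=3, arr[mid]=10 -> 10 < 21, search right half
lo=4, hi=6, mid=5, arr[mid]=19 -> 19 < 21, search right half
lo=6, hi=6, mid=6, arr[mid]=21 -> Found target at index 6!

Binary search finds 21 at index 6 after 4 comparisons. The search repeatedly halves the search space by comparing with the middle element.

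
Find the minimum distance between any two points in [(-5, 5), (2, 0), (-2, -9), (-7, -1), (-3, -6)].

Computing all pairwise distances among 5 points:

d((-5, 5), (2, 0)) = 8.6023
d((-5, 5), (-2, -9)) = 14.3178
d((-5, 5), (-7, -1)) = 6.3246
d((-5, 5), (-3, -6)) = 11.1803
d((2, 0), (-2, -9)) = 9.8489
d((2, 0), (-7, -1)) = 9.0554
d((2, 0), (-3, -6)) = 7.8102
d((-2, -9), (-7, -1)) = 9.434
d((-2, -9), (-3, -6)) = 3.1623 <-- minimum
d((-7, -1), (-3, -6)) = 6.4031

Closest pair: (-2, -9) and (-3, -6) with distance 3.1623

The closest pair is (-2, -9) and (-3, -6) with Euclidean distance 3.1623. For 5 points, brute-force pairwise comparison is shown above. For large n, the divide-and-conquer algorithm (sort by x, recurse on halves, check the dividing strip) achieves O(n log n).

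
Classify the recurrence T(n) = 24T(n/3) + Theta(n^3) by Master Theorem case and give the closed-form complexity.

Master Theorem for T(n) = 24T(n/3) + O(n^3):

a = 24, b = 3, c = 3
log_b(a) = log_3(24) = 2.8928

Case 3: c = 3 > log_3(24) = 2.8928
T(n) = O(n^3) = O(n^3)

For T(n) = 24T(n/3) + O(n^3): log_3(24) = 2.8928. This is Case 3 of the Master Theorem (c > log_b(a), work dominated by root), giving O(n^3).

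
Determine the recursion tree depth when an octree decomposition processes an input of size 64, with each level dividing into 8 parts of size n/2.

For divide and conquer with division factor 2:

Problem sizes at each level:
Level 0: 64
Level 1: 32
Level 2: 16
Level 3: 8
Level 4: 4
Level 5: 2
Level 6: 1

The root is level 0 and the size-1 base case is level 6 (the tree spans levels 0 through 6, i.e. 7 levels counting the root), so the depth is the number of divisions: log_2(64) = 6

The recursion tree depth is log_2(64) = 6. At each level, the problem size is divided by 2, so it takes 6 divisions to reduce to a base case of size 1. The algorithm makes 8 recursive calls at each level.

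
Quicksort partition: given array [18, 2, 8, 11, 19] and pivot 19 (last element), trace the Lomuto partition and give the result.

Lomuto partition with pivot = 19:

Initial array: [18, 2, 8, 11, 19]

arr[0]=18 <= 19: swap with position 0, array becomes [18, 2, 8, 11, 19]
arr[1]=2 <= 19: swap with position 1, array becomes [18, 2, 8, 11, 19]
arr[2]=8 <= 19: swap with position 2, array becomes [18, 2, 8, 11, 19]
arr[3]=11 <= 19: swap with position 3, array becomes [18, 2, 8, 11, 19]

Place pivot at position 4: [18, 2, 8, 11, 19]
Pivot position: 4

After partitioning with pivot 19, the array becomes [18, 2, 8, 11, 19]. The pivot is placed at index 4. All elements to the left of the pivot are <= 19, and all elements to the right are > 19.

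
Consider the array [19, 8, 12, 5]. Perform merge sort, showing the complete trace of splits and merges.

Merge sort trace:

Split: [19, 8, 12, 5] -> [19, 8] and [12, 5]
  Split: [19, 8] -> [19] and [8]
  Merge: [19] + [8] -> [8, 19]
  Split: [12, 5] -> [12] and [5]
  Merge: [12] + [5] -> [5, 12]
Merge: [8, 19] + [5, 12] -> [5, 8, 12, 19]

Final sorted array: [5, 8, 12, 19]

The merge sort proceeds by recursively splitting the array and merging sorted halves.
After all merges, the sorted array is [5, 8, 12, 19].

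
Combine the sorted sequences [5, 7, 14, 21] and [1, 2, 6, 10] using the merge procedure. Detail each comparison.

Merging process:

Compare 5 vs 1: take 1 from right. Merged: [1]
Compare 5 vs 2: take 2 from right. Merged: [1, 2]
Compare 5 vs 6: take 5 from left. Merged: [1, 2, 5]
Compare 7 vs 6: take 6 from right. Merged: [1, 2, 5, 6]
Compare 7 vs 10: take 7 from left. Merged: [1, 2, 5, 6, 7]
Compare 14 vs 10: take 10 from right. Merged: [1, 2, 5, 6, 7, 10]
Append remaining from left: [14, 21]. Merged: [1, 2, 5, 6, 7, 10, 14, 21]

Final merged array: [1, 2, 5, 6, 7, 10, 14, 21]
Total comparisons: 6

The merged array is [1, 2, 5, 6, 7, 10, 14, 21], requiring 6 comparisons. The merge step runs in O(n) time where n is the total number of elements.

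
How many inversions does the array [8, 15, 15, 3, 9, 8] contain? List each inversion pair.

Finding inversions in [8, 15, 15, 3, 9, 8]:

(0, 3): arr[0]=8 > arr[3]=3
(1, 3): arr[1]=15 > arr[3]=3
(1, 4): arr[1]=15 > arr[4]=9
(1, 5): arr[1]=15 > arr[5]=8
(2, 3): arr[2]=15 > arr[3]=3
(2, 4): arr[2]=15 > arr[4]=9
(2, 5): arr[2]=15 > arr[5]=8
(4, 5): arr[4]=9 > arr[5]=8

Total inversions: 8

The array has 8 inversion(s): (0,3), (1,3), (1,4), (1,5), (2,3), (2,4), (2,5), (4,5). Each pair (i,j) satisfies i < j and arr[i] > arr[j].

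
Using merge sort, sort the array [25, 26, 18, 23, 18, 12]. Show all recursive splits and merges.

Merge sort trace:

Split: [25, 26, 18, 23, 18, 12] -> [25, 26, 18] and [23, 18, 12]
  Split: [25, 26, 18] -> [25] and [26, 18]
    Split: [26, 18] -> [26] and [18]
    Merge: [26] + [18] -> [18, 26]
  Merge: [25] + [18, 26] -> [18, 25, 26]
  Split: [23, 18, 12] -> [23] and [18, 12]
    Split: [18, 12] -> [18] and [12]
    Merge: [18] + [12] -> [12, 18]
  Merge: [23] + [12, 18] -> [12, 18, 23]
Merge: [18, 25, 26] + [12, 18, 23] -> [12, 18, 18, 23, 25, 26]

Final sorted array: [12, 18, 18, 23, 25, 26]

The merge sort proceeds by recursively splitting the array and merging sorted halves.
After all merges, the sorted array is [12, 18, 18, 23, 25, 26].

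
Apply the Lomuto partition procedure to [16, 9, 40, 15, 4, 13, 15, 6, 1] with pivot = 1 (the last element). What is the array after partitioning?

Lomuto partition with pivot = 1:

Initial array: [16, 9, 40, 15, 4, 13, 15, 6, 1]

arr[0]=16 > 1: no swap
arr[1]=9 > 1: no swap
arr[2]=40 > 1: no swap
arr[3]=15 > 1: no swap
arr[4]=4 > 1: no swap
arr[5]=13 > 1: no swap
arr[6]=15 > 1: no swap
arr[7]=6 > 1: no swap

Place pivot at position 0: [1, 9, 40, 15, 4, 13, 15, 6, 16]
Pivot position: 0

After partitioning with pivot 1, the array becomes [1, 9, 40, 15, 4, 13, 15, 6, 16]. The pivot is placed at index 0. All elements to the left of the pivot are <= 1, and all elements to the right are > 1.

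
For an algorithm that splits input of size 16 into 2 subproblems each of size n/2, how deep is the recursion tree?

For divide and conquer with division factor 2:

Problem sizes at each level:
Level 0: 16
Level 1: 8
Level 2: 4
Level 3: 2
Level 4: 1

The root is level 0 and the size-1 base case is level 4 (the tree spans levels 0 through 4, i.e. 5 levels counting the root), so the depth is the number of divisions: log_2(16) = 4

The recursion tree depth is log_2(16) = 4. At each level, the problem size is divided by 2, so it takes 4 divisions to reduce to a base case of size 1. The algorithm makes 2 recursive calls at each level.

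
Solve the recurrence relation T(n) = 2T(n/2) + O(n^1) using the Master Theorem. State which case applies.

Master Theorem for T(n) = 2T(n/2) + O(n^1):

a = 2, b = 2, c = 1
log_b(a) = log_2(2) = 1.0000

Case 2: c = 1 = log_2(2) = 1.0000
T(n) = O(n^1 log n) = O(n log n)

For T(n) = 2T(n/2) + O(n^1): log_2(2) = 1.0000. This is Case 2 of the Master Theorem (c = log_b(a), equal work at all levels), giving O(n log n).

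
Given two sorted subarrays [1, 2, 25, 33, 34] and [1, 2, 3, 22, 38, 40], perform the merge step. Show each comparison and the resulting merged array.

Merging process:

Compare 1 vs 1: take 1 from left. Merged: [1]
Compare 2 vs 1: take 1 from right. Merged: [1, 1]
Compare 2 vs 2: take 2 from left. Merged: [1, 1, 2]
Compare 25 vs 2: take 2 from right. Merged: [1, 1, 2, 2]
Compare 25 vs 3: take 3 from right. Merged: [1, 1, 2, 2, 3]
Compare 25 vs 22: take 22 from right. Merged: [1, 1, 2, 2, 3, 22]
Compare 25 vs 38: take 25 from left. Merged: [1, 1, 2, 2, 3, 22, 25]
Compare 33 vs 38: take 33 from left. Merged: [1, 1, 2, 2, 3, 22, 25, 33]
Compare 34 vs 38: take 34 from left. Merged: [1, 1, 2, 2, 3, 22, 25, 33, 34]
Append remaining from right: [38, 40]. Merged: [1, 1, 2, 2, 3, 22, 25, 33, 34, 38, 40]

Final merged array: [1, 1, 2, 2, 3, 22, 25, 33, 34, 38, 40]
Total comparisons: 9

The merged array is [1, 1, 2, 2, 3, 22, 25, 33, 34, 38, 40], requiring 9 comparisons. The merge step runs in O(n) time where n is the total number of elements.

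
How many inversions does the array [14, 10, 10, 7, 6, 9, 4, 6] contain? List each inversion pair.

Finding inversions in [14, 10, 10, 7, 6, 9, 4, 6]:

(0, 1): arr[0]=14 > arr[1]=10
(0, 2): arr[0]=14 > arr[2]=10
(0, 3): arr[0]=14 > arr[3]=7
(0, 4): arr[0]=14 > arr[4]=6
(0, 5): arr[0]=14 > arr[5]=9
(0, 6): arr[0]=14 > arr[6]=4
(0, 7): arr[0]=14 > arr[7]=6
(1, 3): arr[1]=10 > arr[3]=7
(1, 4): arr[1]=10 > arr[4]=6
(1, 5): arr[1]=10 > arr[5]=9
(1, 6): arr[1]=10 > arr[6]=4
(1, 7): arr[1]=10 > arr[7]=6
(2, 3): arr[2]=10 > arr[3]=7
(2, 4): arr[2]=10 > arr[4]=6
(2, 5): arr[2]=10 > arr[5]=9
(2, 6): arr[2]=10 > arr[6]=4
(2, 7): arr[2]=10 > arr[7]=6
(3, 4): arr[3]=7 > arr[4]=6
(3, 6): arr[3]=7 > arr[6]=4
(3, 7): arr[3]=7 > arr[7]=6
(4, 6): arr[4]=6 > arr[6]=4
(5, 6): arr[5]=9 > arr[6]=4
(5, 7): arr[5]=9 > arr[7]=6

Total inversions: 23

The array has 23 inversion(s): (0,1), (0,2), (0,3), (0,4), (0,5), (0,6), (0,7), (1,3), (1,4), (1,5), (1,6), (1,7), (2,3), (2,4), (2,5), (2,6), (2,7), (3,4), (3,6), (3,7), (4,6), (5,6), (5,7). Each pair (i,j) satisfies i < j and arr[i] > arr[j].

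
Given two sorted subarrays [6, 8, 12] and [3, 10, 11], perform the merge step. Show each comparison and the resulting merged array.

Merging process:

Compare 6 vs 3: take 3 from right. Merged: [3]
Compare 6 vs 10: take 6 from left. Merged: [3, 6]
Compare 8 vs 10: take 8 from left. Merged: [3, 6, 8]
Compare 12 vs 10: take 10 from right. Merged: [3, 6, 8, 10]
Compare 12 vs 11: take 11 from right. Merged: [3, 6, 8, 10, 11]
Append remaining from left: [12]. Merged: [3, 6, 8, 10, 11, 12]

Final merged array: [3, 6, 8, 10, 11, 12]
Total comparisons: 5

The merged array is [3, 6, 8, 10, 11, 12], requiring 5 comparisons. The merge step runs in O(n) time where n is the total number of elements.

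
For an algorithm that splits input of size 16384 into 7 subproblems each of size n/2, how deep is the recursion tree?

For divide and conquer with division factor 2:

Problem sizes at each level:
Level 0: 16384
Level 1: 8192
Level 2: 4096
Level 3: 2048
Level 4: 1024
Level 5: 512
Level 6: 256
Level 7: 128
Level 8: 64
Level 9: 32
Level 10: 16
Level 11: 8
Level 12: 4
Level 13: 2
Level 14: 1

The root is level 0 and the size-1 base case is level 14 (the tree spans levels 0 through 14, i.e. 15 levels counting the root), so the depth is the number of divisions: log_2(16384) = 14

The recursion tree depth is log_2(16384) = 14. At each level, the problem size is divided by 2, so it takes 14 divisions to reduce to a base case of size 1. The algorithm makes 7 recursive calls at each level.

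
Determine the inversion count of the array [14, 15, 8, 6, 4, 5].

Finding inversions in [14, 15, 8, 6, 4, 5]:

(0, 2): arr[0]=14 > arr[2]=8
(0, 3): arr[0]=14 > arr[3]=6
(0, 4): arr[0]=14 > arr[4]=4
(0, 5): arr[0]=14 > arr[5]=5
(1, 2): arr[1]=15 > arr[2]=8
(1, 3): arr[1]=15 > arr[3]=6
(1, 4): arr[1]=15 > arr[4]=4
(1, 5): arr[1]=15 > arr[5]=5
(2, 3): arr[2]=8 > arr[3]=6
(2, 4): arr[2]=8 > arr[4]=4
(2, 5): arr[2]=8 > arr[5]=5
(3, 4): arr[3]=6 > arr[4]=4
(3, 5): arr[3]=6 > arr[5]=5

Total inversions: 13

The array has 13 inversion(s): (0,2), (0,3), (0,4), (0,5), (1,2), (1,3), (1,4), (1,5), (2,3), (2,4), (2,5), (3,4), (3,5). Each pair (i,j) satisfies i < j and arr[i] > arr[j].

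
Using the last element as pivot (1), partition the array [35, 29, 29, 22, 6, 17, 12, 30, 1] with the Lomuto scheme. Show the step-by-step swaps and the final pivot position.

Lomuto partition with pivot = 1:

Initial array: [35, 29, 29, 22, 6, 17, 12, 30, 1]

arr[0]=35 > 1: no swap
arr[1]=29 > 1: no swap
arr[2]=29 > 1: no swap
arr[3]=22 > 1: no swap
arr[4]=6 > 1: no swap
arr[5]=17 > 1: no swap
arr[6]=12 > 1: no swap
arr[7]=30 > 1: no swap

Place pivot at position 0: [1, 29, 29, 22, 6, 17, 12, 30, 35]
Pivot position: 0

After partitioning with pivot 1, the array becomes [1, 29, 29, 22, 6, 17, 12, 30, 35]. The pivot is placed at index 0. All elements to the left of the pivot are <= 1, and all elements to the right are > 1.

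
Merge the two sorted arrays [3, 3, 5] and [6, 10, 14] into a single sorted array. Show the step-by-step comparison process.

Merging process:

Compare 3 vs 6: take 3 from left. Merged: [3]
Compare 3 vs 6: take 3 from left. Merged: [3, 3]
Compare 5 vs 6: take 5 from left. Merged: [3, 3, 5]
Append remaining from right: [6, 10, 14]. Merged: [3, 3, 5, 6, 10, 14]

Final merged array: [3, 3, 5, 6, 10, 14]
Total comparisons: 3

The merged array is [3, 3, 5, 6, 10, 14], requiring 3 comparisons. The merge step runs in O(n) time where n is the total number of elements.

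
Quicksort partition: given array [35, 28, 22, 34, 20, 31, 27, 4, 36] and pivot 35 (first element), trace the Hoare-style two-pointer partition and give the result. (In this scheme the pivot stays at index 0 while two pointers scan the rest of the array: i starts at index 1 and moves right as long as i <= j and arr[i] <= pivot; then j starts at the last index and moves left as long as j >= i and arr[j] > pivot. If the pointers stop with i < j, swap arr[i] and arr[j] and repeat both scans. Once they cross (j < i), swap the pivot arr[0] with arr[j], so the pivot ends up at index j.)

Hoare-style two-pointer partition with pivot = 35:

Initial array: [35, 28, 22, 34, 20, 31, 27, 4, 36]

Pointers start at i = 1, j = 8.
i ends at 8, j ends at 7: the pointers have crossed (j < i), so scanning stops.

Swap pivot arr[0] with arr[7] to place pivot at position 7: [4, 28, 22, 34, 20, 31, 27, 35, 36]
Pivot position: 7

After partitioning with pivot 35, the array becomes [4, 28, 22, 34, 20, 31, 27, 35, 36]. The pivot is placed at index 7. All elements to the left of the pivot are <= 35, and all elements to the right are > 35.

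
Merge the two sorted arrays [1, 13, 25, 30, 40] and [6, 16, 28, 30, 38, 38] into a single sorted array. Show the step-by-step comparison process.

Merging process:

Compare 1 vs 6: take 1 from left. Merged: [1]
Compare 13 vs 6: take 6 from right. Merged: [1, 6]
Compare 13 vs 16: take 13 from left. Merged: [1, 6, 13]
Compare 25 vs 16: take 16 from right. Merged: [1, 6, 13, 16]
Compare 25 vs 28: take 25 from left. Merged: [1, 6, 13, 16, 25]
Compare 30 vs 28: take 28 from right. Merged: [1, 6, 13, 16, 25, 28]
Compare 30 vs 30: take 30 from left. Merged: [1, 6, 13, 16, 25, 28, 30]
Compare 40 vs 30: take 30 from right. Merged: [1, 6, 13, 16, 25, 28, 30, 30]
Compare 40 vs 38: take 38 from right. Merged: [1, 6, 13, 16, 25, 28, 30, 30, 38]
Compare 40 vs 38: take 38 from right. Merged: [1, 6, 13, 16, 25, 28, 30, 30, 38, 38]
Append remaining from left: [40]. Merged: [1, 6, 13, 16, 25, 28, 30, 30, 38, 38, 40]

Final merged array: [1, 6, 13, 16, 25, 28, 30, 30, 38, 38, 40]
Total comparisons: 10

The merged array is [1, 6, 13, 16, 25, 28, 30, 30, 38, 38, 40], requiring 10 comparisons. The merge step runs in O(n) time where n is the total number of elements.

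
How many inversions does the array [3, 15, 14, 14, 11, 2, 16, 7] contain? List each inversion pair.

Finding inversions in [3, 15, 14, 14, 11, 2, 16, 7]:

(0, 5): arr[0]=3 > arr[5]=2
(1, 2): arr[1]=15 > arr[2]=14
(1, 3): arr[1]=15 > arr[3]=14
(1, 4): arr[1]=15 > arr[4]=11
(1, 5): arr[1]=15 > arr[5]=2
(1, 7): arr[1]=15 > arr[7]=7
(2, 4): arr[2]=14 > arr[4]=11
(2, 5): arr[2]=14 > arr[5]=2
(2, 7): arr[2]=14 > arr[7]=7
(3, 4): arr[3]=14 > arr[4]=11
(3, 5): arr[3]=14 > arr[5]=2
(3, 7): arr[3]=14 > arr[7]=7
(4, 5): arr[4]=11 > arr[5]=2
(4, 7): arr[4]=11 > arr[7]=7
(6, 7): arr[6]=16 > arr[7]=7

Total inversions: 15

The array has 15 inversion(s): (0,5), (1,2), (1,3), (1,4), (1,5), (1,7), (2,4), (2,5), (2,7), (3,4), (3,5), (3,7), (4,5), (4,7), (6,7). Each pair (i,j) satisfies i < j and arr[i] > arr[j].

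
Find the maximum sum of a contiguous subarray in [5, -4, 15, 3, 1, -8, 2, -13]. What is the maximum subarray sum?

Using Kadane's algorithm on [5, -4, 15, 3, 1, -8, 2, -13]:

Scanning through the array:
Position 1 (value -4): max_ending_here = 1, max_so_far = 5
Position 2 (value 15): max_ending_here = 16, max_so_far = 16
Position 3 (value 3): max_ending_here = 19, max_so_far = 19
Position 4 (value 1): max_ending_here = 20, max_so_far = 20
Position 5 (value -8): max_ending_here = 12, max_so_far = 20
Position 6 (value 2): max_ending_here = 14, max_so_far = 20
Position 7 (value -13): max_ending_here = 1, max_so_far = 20

Maximum subarray: [5, -4, 15, 3, 1]
Maximum sum: 20

The maximum subarray is [5, -4, 15, 3, 1] with sum 20. This subarray runs from index 0 to index 4.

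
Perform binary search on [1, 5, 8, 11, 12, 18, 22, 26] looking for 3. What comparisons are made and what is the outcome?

Binary search for 3 in [1, 5, 8, 11, 12, 18, 22, 26]:

lo=0, hi=7, mid=3, arr[mid]=11 -> 11 > 3, search left half
lo=0, hi=2, mid=1, arr[mid]=5 -> 5 > 3, search left half
lo=0, hi=0, mid=0, arr[mid]=1 -> 1 < 3, search right half
lo=1 > hi=0, target 3 not found

Binary search determines that 3 is not in the array after 3 comparisons. The search space was exhausted without finding the target.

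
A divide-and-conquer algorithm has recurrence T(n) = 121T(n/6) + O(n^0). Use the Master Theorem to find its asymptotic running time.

Master Theorem for T(n) = 121T(n/6) + O(n^0):

a = 121, b = 6, c = 0
log_b(a) = log_6(121) = 2.6766

Case 1: c = 0 < log_6(121) = 2.6766
T(n) = O(n^(log_6 121))

For T(n) = 121T(n/6) + O(n^0): log_6(121) = 2.6766. This is Case 1 of the Master Theorem (c < log_b(a), work dominated by leaves), giving O(n^(log_6 121)).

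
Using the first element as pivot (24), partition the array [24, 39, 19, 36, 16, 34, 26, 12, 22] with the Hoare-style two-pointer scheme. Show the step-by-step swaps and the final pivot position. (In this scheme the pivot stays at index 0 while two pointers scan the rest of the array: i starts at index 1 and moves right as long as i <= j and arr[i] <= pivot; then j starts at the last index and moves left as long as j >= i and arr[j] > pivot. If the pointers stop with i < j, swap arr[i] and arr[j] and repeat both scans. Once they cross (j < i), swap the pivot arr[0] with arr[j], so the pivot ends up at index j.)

Hoare-style two-pointer partition with pivot = 24:

Initial array: [24, 39, 19, 36, 16, 34, 26, 12, 22]

Pointers start at i = 1, j = 8.
i stops at index 1 (arr[1]=39 > 24), j stops at index 8 (arr[8]=22 <= 24): swap arr[1] and arr[8], array becomes [24, 22, 19, 36, 16, 34, 26, 12, 39]
i stops at index 3 (arr[3]=36 > 24), j stops at index 7 (arr[7]=12 <= 24): swap arr[3] and arr[7], array becomes [24, 22, 19, 12, 16, 34, 26, 36, 39]
i ends at 5, j ends at 4: the pointers have crossed (j < i), so scanning stops.

Swap pivot arr[0] with arr[4] to place pivot at position 4: [16, 22, 19, 12, 24, 34, 26, 36, 39]
Pivot position: 4

After partitioning with pivot 24, the array becomes [16, 22, 19, 12, 24, 34, 26, 36, 39]. The pivot is placed at index 4. All elements to the left of the pivot are <= 24, and all elements to the right are > 24.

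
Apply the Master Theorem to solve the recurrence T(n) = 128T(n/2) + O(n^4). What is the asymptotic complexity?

Master Theorem for T(n) = 128T(n/2) + O(n^4):

a = 128, b = 2, c = 4
log_b(a) = log_2(128) = 7.0000

Case 1: c = 4 < log_2(128) = 7.0000
T(n) = O(n^(log_2 128)) = O(n^7)

For T(n) = 128T(n/2) + O(n^4): log_2(128) = 7.0000. This is Case 1 of the Master Theorem (c < log_b(a), work dominated by leaves), giving O(n^7).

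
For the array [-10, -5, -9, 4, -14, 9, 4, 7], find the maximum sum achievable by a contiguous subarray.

Using Kadane's algorithm on [-10, -5, -9, 4, -14, 9, 4, 7]:

Scanning through the array:
Position 1 (value -5): max_ending_here = -5, max_so_far = -5
Position 2 (value -9): max_ending_here = -9, max_so_far = -5
Position 3 (value 4): max_ending_here = 4, max_so_far = 4
Position 4 (value -14): max_ending_here = -10, max_so_far = 4
Position 5 (value 9): max_ending_here = 9, max_so_far = 9
Position 6 (value 4): max_ending_here = 13, max_so_far = 13
Position 7 (value 7): max_ending_here = 20, max_so_far = 20

Maximum subarray: [9, 4, 7]
Maximum sum: 20

The maximum subarray is [9, 4, 7] with sum 20. This subarray runs from index 5 to index 7.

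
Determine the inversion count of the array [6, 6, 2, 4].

Finding inversions in [6, 6, 2, 4]:

(0, 2): arr[0]=6 > arr[2]=2
(0, 3): arr[0]=6 > arr[3]=4
(1, 2): arr[1]=6 > arr[2]=2
(1, 3): arr[1]=6 > arr[3]=4

Total inversions: 4

The array has 4 inversion(s): (0,2), (0,3), (1,2), (1,3). Each pair (i,j) satisfies i < j and arr[i] > arr[j].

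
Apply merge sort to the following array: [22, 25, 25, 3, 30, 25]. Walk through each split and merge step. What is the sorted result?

Merge sort trace:

Split: [22, 25, 25, 3, 30, 25] -> [22, 25, 25] and [3, 30, 25]
  Split: [22, 25, 25] -> [22] and [25, 25]
    Split: [25, 25] -> [25] and [25]
    Merge: [25] + [25] -> [25, 25]
  Merge: [22] + [25, 25] -> [22, 25, 25]
  Split: [3, 30, 25] -> [3] and [30, 25]
    Split: [30, 25] -> [30] and [25]
    Merge: [30] + [25] -> [25, 30]
  Merge: [3] + [25, 30] -> [3, 25, 30]
Merge: [22, 25, 25] + [3, 25, 30] -> [3, 22, 25, 25, 25, 30]

Final sorted array: [3, 22, 25, 25, 25, 30]

The merge sort proceeds by recursively splitting the array and merging sorted halves.
After all merges, the sorted array is [3, 22, 25, 25, 25, 30].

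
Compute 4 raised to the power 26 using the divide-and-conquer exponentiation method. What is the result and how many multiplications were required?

Computing 4^26 by squaring (build up from 4^1; each line after the first costs one multiplication):

4^1 = 4
4^2 = (4^1)^2 = 4^2 = 16
4^3 = 4 * 4^2 = 4 * 16 = 64
4^6 = (4^3)^2 = 64^2 = 4096
4^12 = (4^6)^2 = 4096^2 = 16777216
4^13 = 4 * 4^12 = 4 * 16777216 = 67108864
4^26 = (4^13)^2 = 67108864^2 = 4503599627370496

Result: 4503599627370496
Multiplications needed: 6 (6 lines after 4^1)

4^26 = 4503599627370496. Using exponentiation by squaring, this requires 6 multiplications. The key idea: if the exponent is even, square the half-power; if odd, multiply by the base once.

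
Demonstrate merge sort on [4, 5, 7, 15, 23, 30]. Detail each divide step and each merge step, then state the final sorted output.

Merge sort trace:

Split: [4, 5, 7, 15, 23, 30] -> [4, 5, 7] and [15, 23, 30]
  Split: [4, 5, 7] -> [4] and [5, 7]
    Split: [5, 7] -> [5] and [7]
    Merge: [5] + [7] -> [5, 7]
  Merge: [4] + [5, 7] -> [4, 5, 7]
  Split: [15, 23, 30] -> [15] and [23, 30]
    Split: [23, 30] -> [23] and [30]
    Merge: [23] + [30] -> [23, 30]
  Merge: [15] + [23, 30] -> [15, 23, 30]
Merge: [4, 5, 7] + [15, 23, 30] -> [4, 5, 7, 15, 23, 30]

Final sorted array: [4, 5, 7, 15, 23, 30]

The merge sort proceeds by recursively splitting the array and merging sorted halves.
After all merges, the sorted array is [4, 5, 7, 15, 23, 30].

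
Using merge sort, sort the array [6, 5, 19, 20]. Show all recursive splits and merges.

Merge sort trace:

Split: [6, 5, 19, 20] -> [6, 5] and [19, 20]
  Split: [6, 5] -> [6] and [5]
  Merge: [6] + [5] -> [5, 6]
  Split: [19, 20] -> [19] and [20]
  Merge: [19] + [20] -> [19, 20]
Merge: [5, 6] + [19, 20] -> [5, 6, 19, 20]

Final sorted array: [5, 6, 19, 20]

The merge sort proceeds by recursively splitting the array and merging sorted halves.
After all merges, the sorted array is [5, 6, 19, 20].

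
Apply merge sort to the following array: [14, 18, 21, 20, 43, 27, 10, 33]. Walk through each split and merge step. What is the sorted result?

Merge sort trace:

Split: [14, 18, 21, 20, 43, 27, 10, 33] -> [14, 18, 21, 20] and [43, 27, 10, 33]
  Split: [14, 18, 21, 20] -> [14, 18] and [21, 20]
    Split: [14, 18] -> [14] and [18]
    Merge: [14] + [18] -> [14, 18]
    Split: [21, 20] -> [21] and [20]
    Merge: [21] + [20] -> [20, 21]
  Merge: [14, 18] + [20, 21] -> [14, 18, 20, 21]
  Split: [43, 27, 10, 33] -> [43, 27] and [10, 33]
    Split: [43, 27] -> [43] and [27]
    Merge: [43] + [27] -> [27, 43]
    Split: [10, 33] -> [10] and [33]
    Merge: [10] + [33] -> [10, 33]
  Merge: [27, 43] + [10, 33] -> [10, 27, 33, 43]
Merge: [14, 18, 20, 21] + [10, 27, 33, 43] -> [10, 14, 18, 20, 21, 27, 33, 43]

Final sorted array: [10, 14, 18, 20, 21, 27, 33, 43]

The merge sort proceeds by recursively splitting the array and merging sorted halves.
After all merges, the sorted array is [10, 14, 18, 20, 21, 27, 33, 43].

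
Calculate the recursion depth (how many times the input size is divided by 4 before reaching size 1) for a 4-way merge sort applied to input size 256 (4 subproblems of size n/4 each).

For divide and conquer with division factor 4:

Problem sizes at each level:
Level 0: 256
Level 1: 64
Level 2: 16
Level 3: 4
Level 4: 1

The root is level 0 and the size-1 base case is level 4 (the tree spans levels 0 through 4, i.e. 5 levels counting the root), so the depth is the number of divisions: log_4(256) = 4

The recursion tree depth is log_4(256) = 4. At each level, the problem size is divided by 4, so it takes 4 divisions to reduce to a base case of size 1. The algorithm makes 4 recursive calls at each level.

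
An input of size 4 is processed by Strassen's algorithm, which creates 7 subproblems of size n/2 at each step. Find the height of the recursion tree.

For divide and conquer with division factor 2:

Problem sizes at each level:
Level 0: 4
Level 1: 2
Level 2: 1

The root is level 0 and the size-1 base case is level 2 (the tree spans levels 0 through 2, i.e. 3 levels counting the root), so the depth is the number of divisions: log_2(4) = 2

The recursion tree depth is log_2(4) = 2. At each level, the problem size is divided by 2, so it takes 2 divisions to reduce to a base case of size 1. The algorithm makes 7 recursive calls at each level.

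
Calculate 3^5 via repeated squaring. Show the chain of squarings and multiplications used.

Computing 3^5 by squaring (build up from 3^1; each line after the first costs one multiplication):

3^1 = 3
3^2 = (3^1)^2 = 3^2 = 9
3^4 = (3^2)^2 = 9^2 = 81
3^5 = 3 * 3^4 = 3 * 81 = 243

Result: 243
Multiplications needed: 3 (3 lines after 3^1)

3^5 = 243. Using exponentiation by squaring, this requires 3 multiplications. The key idea: if the exponent is even, square the half-power; if odd, multiply by the base once.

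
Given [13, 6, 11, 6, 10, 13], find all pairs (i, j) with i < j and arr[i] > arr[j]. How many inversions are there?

Finding inversions in [13, 6, 11, 6, 10, 13]:

(0, 1): arr[0]=13 > arr[1]=6
(0, 2): arr[0]=13 > arr[2]=11
(0, 3): arr[0]=13 > arr[3]=6
(0, 4): arr[0]=13 > arr[4]=10
(2, 3): arr[2]=11 > arr[3]=6
(2, 4): arr[2]=11 > arr[4]=10

Total inversions: 6

The array has 6 inversion(s): (0,1), (0,2), (0,3), (0,4), (2,3), (2,4). Each pair (i,j) satisfies i < j and arr[i] > arr[j].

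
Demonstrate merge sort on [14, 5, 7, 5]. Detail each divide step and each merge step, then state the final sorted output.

Merge sort trace:

Split: [14, 5, 7, 5] -> [14, 5] and [7, 5]
  Split: [14, 5] -> [14] and [5]
  Merge: [14] + [5] -> [5, 14]
  Split: [7, 5] -> [7] and [5]
  Merge: [7] + [5] -> [5, 7]
Merge: [5, 14] + [5, 7] -> [5, 5, 7, 14]

Final sorted array: [5, 5, 7, 14]

The merge sort proceeds by recursively splitting the array and merging sorted halves.
After all merges, the sorted array is [5, 5, 7, 14].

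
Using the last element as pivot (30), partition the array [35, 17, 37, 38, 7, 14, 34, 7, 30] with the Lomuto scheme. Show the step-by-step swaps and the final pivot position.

Lomuto partition with pivot = 30:

Initial array: [35, 17, 37, 38, 7, 14, 34, 7, 30]

arr[0]=35 > 30: no swap
arr[1]=17 <= 30: swap with position 0, array becomes [17, 35, 37, 38, 7, 14, 34, 7, 30]
arr[2]=37 > 30: no swap
arr[3]=38 > 30: no swap
arr[4]=7 <= 30: swap with position 1, array becomes [17, 7, 37, 38, 35, 14, 34, 7, 30]
arr[5]=14 <= 30: swap with position 2, array becomes [17, 7, 14, 38, 35, 37, 34, 7, 30]
arr[6]=34 > 30: no swap
arr[7]=7 <= 30: swap with position 3, array becomes [17, 7, 14, 7, 35, 37, 34, 38, 30]

Place pivot at position 4: [17, 7, 14, 7, 30, 37, 34, 38, 35]
Pivot position: 4

After partitioning with pivot 30, the array becomes [17, 7, 14, 7, 30, 37, 34, 38, 35]. The pivot is placed at index 4. All elements to the left of the pivot are <= 30, and all elements to the right are > 30.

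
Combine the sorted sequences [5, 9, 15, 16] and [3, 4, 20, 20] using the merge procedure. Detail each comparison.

Merging process:

Compare 5 vs 3: take 3 from right. Merged: [3]
Compare 5 vs 4: take 4 from right. Merged: [3, 4]
Compare 5 vs 20: take 5 from left. Merged: [3, 4, 5]
Compare 9 vs 20: take 9 from left. Merged: [3, 4, 5, 9]
Compare 15 vs 20: take 15 from left. Merged: [3, 4, 5, 9, 15]
Compare 16 vs 20: take 16 from left. Merged: [3, 4, 5, 9, 15, 16]
Append remaining from right: [20, 20]. Merged: [3, 4, 5, 9, 15, 16, 20, 20]

Final merged array: [3, 4, 5, 9, 15, 16, 20, 20]
Total comparisons: 6

The merged array is [3, 4, 5, 9, 15, 16, 20, 20], requiring 6 comparisons. The merge step runs in O(n) time where n is the total number of elements.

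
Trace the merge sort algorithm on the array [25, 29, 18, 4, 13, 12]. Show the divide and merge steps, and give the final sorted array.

Merge sort trace:

Split: [25, 29, 18, 4, 13, 12] -> [25, 29, 18] and [4, 13, 12]
  Split: [25, 29, 18] -> [25] and [29, 18]
    Split: [29, 18] -> [29] and [18]
    Merge: [29] + [18] -> [18, 29]
  Merge: [25] + [18, 29] -> [18, 25, 29]
  Split: [4, 13, 12] -> [4] and [13, 12]
    Split: [13, 12] -> [13] and [12]
    Merge: [13] + [12] -> [12, 13]
  Merge: [4] + [12, 13] -> [4, 12, 13]
Merge: [18, 25, 29] + [4, 12, 13] -> [4, 12, 13, 18, 25, 29]

Final sorted array: [4, 12, 13, 18, 25, 29]

The merge sort proceeds by recursively splitting the array and merging sorted halves.
After all merges, the sorted array is [4, 12, 13, 18, 25, 29].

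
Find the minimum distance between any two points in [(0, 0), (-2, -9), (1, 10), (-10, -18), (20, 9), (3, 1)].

Computing all pairwise distances among 6 points:

d((0, 0), (-2, -9)) = 9.2195
d((0, 0), (1, 10)) = 10.0499
d((0, 0), (-10, -18)) = 20.5913
d((0, 0), (20, 9)) = 21.9317
d((0, 0), (3, 1)) = 3.1623 <-- minimum
d((-2, -9), (1, 10)) = 19.2354
d((-2, -9), (-10, -18)) = 12.0416
d((-2, -9), (20, 9)) = 28.4253
d((-2, -9), (3, 1)) = 11.1803
d((1, 10), (-10, -18)) = 30.0832
d((1, 10), (20, 9)) = 19.0263
d((1, 10), (3, 1)) = 9.2195
d((-10, -18), (20, 9)) = 40.3609
d((-10, -18), (3, 1)) = 23.0217
d((20, 9), (3, 1)) = 18.7883

Closest pair: (0, 0) and (3, 1) with distance 3.1623

The closest pair is (0, 0) and (3, 1) with Euclidean distance 3.1623. For 6 points, brute-force pairwise comparison is shown above. For large n, the divide-and-conquer algorithm (sort by x, recurse on halves, check the dividing strip) achieves O(n log n).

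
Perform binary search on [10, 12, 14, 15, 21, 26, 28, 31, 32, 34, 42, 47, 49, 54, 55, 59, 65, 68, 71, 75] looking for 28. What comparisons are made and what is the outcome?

Binary search for 28 in [10, 12, 14, 15, 21, 26, 28, 31, 32, 34, 42, 47, 49, 54, 55, 59, 65, 68, 71, 75]:

lo=0, hi=19, mid=9, arr[mid]=34 -> 34 > 28, search left half
lo=0, hi=8, mid=4, arr[mid]=21 -> 21 < 28, search right half
lo=5, hi=8, mid=6, arr[mid]=28 -> Found target at index 6!

Binary search finds 28 at index 6 after 3 comparisons. The search repeatedly halves the search space by comparing with the middle element.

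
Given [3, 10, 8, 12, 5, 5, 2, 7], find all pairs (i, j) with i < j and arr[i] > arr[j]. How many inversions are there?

Finding inversions in [3, 10, 8, 12, 5, 5, 2, 7]:

(0, 6): arr[0]=3 > arr[6]=2
(1, 2): arr[1]=10 > arr[2]=8
(1, 4): arr[1]=10 > arr[4]=5
(1, 5): arr[1]=10 > arr[5]=5
(1, 6): arr[1]=10 > arr[6]=2
(1, 7): arr[1]=10 > arr[7]=7
(2, 4): arr[2]=8 > arr[4]=5
(2, 5): arr[2]=8 > arr[5]=5
(2, 6): arr[2]=8 > arr[6]=2
(2, 7): arr[2]=8 > arr[7]=7
(3, 4): arr[3]=12 > arr[4]=5
(3, 5): arr[3]=12 > arr[5]=5
(3, 6): arr[3]=12 > arr[6]=2
(3, 7): arr[3]=12 > arr[7]=7
(4, 6): arr[4]=5 > arr[6]=2
(5, 6): arr[5]=5 > arr[6]=2

Total inversions: 16

The array has 16 inversion(s): (0,6), (1,2), (1,4), (1,5), (1,6), (1,7), (2,4), (2,5), (2,6), (2,7), (3,4), (3,5), (3,6), (3,7), (4,6), (5,6). Each pair (i,j) satisfies i < j and arr[i] > arr[j].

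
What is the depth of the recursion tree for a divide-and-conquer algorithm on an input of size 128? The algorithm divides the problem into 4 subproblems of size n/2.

For divide and conquer with division factor 2:

Problem sizes at each level:
Level 0: 128
Level 1: 64
Level 2: 32
Level 3: 16
Level 4: 8
Level 5: 4
Level 6: 2
Level 7: 1

The root is level 0 and the size-1 base case is level 7 (the tree spans levels 0 through 7, i.e. 8 levels counting the root), so the depth is the number of divisions: log_2(128) = 7

The recursion tree depth is log_2(128) = 7. At each level, the problem size is divided by 2, so it takes 7 divisions to reduce to a base case of size 1. The algorithm makes 4 recursive calls at each level.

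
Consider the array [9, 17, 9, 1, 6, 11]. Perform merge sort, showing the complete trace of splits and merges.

Merge sort trace:

Split: [9, 17, 9, 1, 6, 11] -> [9, 17, 9] and [1, 6, 11]
  Split: [9, 17, 9] -> [9] and [17, 9]
    Split: [17, 9] -> [17] and [9]
    Merge: [17] + [9] -> [9, 17]
  Merge: [9] + [9, 17] -> [9, 9, 17]
  Split: [1, 6, 11] -> [1] and [6, 11]
    Split: [6, 11] -> [6] and [11]
    Merge: [6] + [11] -> [6, 11]
  Merge: [1] + [6, 11] -> [1, 6, 11]
Merge: [9, 9, 17] + [1, 6, 11] -> [1, 6, 9, 9, 11, 17]

Final sorted array: [1, 6, 9, 9, 11, 17]

The merge sort proceeds by recursively splitting the array and merging sorted halves.
After all merges, the sorted array is [1, 6, 9, 9, 11, 17].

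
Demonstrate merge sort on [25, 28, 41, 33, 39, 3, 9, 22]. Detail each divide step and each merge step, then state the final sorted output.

Merge sort trace:

Split: [25, 28, 41, 33, 39, 3, 9, 22] -> [25, 28, 41, 33] and [39, 3, 9, 22]
  Split: [25, 28, 41, 33] -> [25, 28] and [41, 33]
    Split: [25, 28] -> [25] and [28]
    Merge: [25] + [28] -> [25, 28]
    Split: [41, 33] -> [41] and [33]
    Merge: [41] + [33] -> [33, 41]
  Merge: [25, 28] + [33, 41] -> [25, 28, 33, 41]
  Split: [39, 3, 9, 22] -> [39, 3] and [9, 22]
    Split: [39, 3] -> [39] and [3]
    Merge: [39] + [3] -> [3, 39]
    Split: [9, 22] -> [9] and [22]
    Merge: [9] + [22] -> [9, 22]
  Merge: [3, 39] + [9, 22] -> [3, 9, 22, 39]
Merge: [25, 28, 33, 41] + [3, 9, 22, 39] -> [3, 9, 22, 25, 28, 33, 39, 41]

Final sorted array: [3, 9, 22, 25, 28, 33, 39, 41]

The merge sort proceeds by recursively splitting the array and merging sorted halves.
After all merges, the sorted array is [3, 9, 22, 25, 28, 33, 39, 41].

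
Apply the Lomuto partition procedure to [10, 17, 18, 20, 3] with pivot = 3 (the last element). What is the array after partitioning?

Lomuto partition with pivot = 3:

Initial array: [10, 17, 18, 20, 3]

arr[0]=10 > 3: no swap
arr[1]=17 > 3: no swap
arr[2]=18 > 3: no swap
arr[3]=20 > 3: no swap

Place pivot at position 0: [3, 17, 18, 20, 10]
Pivot position: 0

After partitioning with pivot 3, the array becomes [3, 17, 18, 20, 10]. The pivot is placed at index 0. All elements to the left of the pivot are <= 3, and all elements to the right are > 3.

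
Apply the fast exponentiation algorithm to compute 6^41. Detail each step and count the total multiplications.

Computing 6^41 by squaring (build up from 6^1; each line after the first costs one multiplication):

6^1 = 6
6^2 = (6^1)^2 = 6^2 = 36
6^4 = (6^2)^2 = 36^2 = 1296
6^5 = 6 * 6^4 = 6 * 1296 = 7776
6^10 = (6^5)^2 = 7776^2 = 60466176
6^20 = (6^10)^2 = 60466176^2 = 3656158440062976
6^40 = (6^20)^2 = 3656158440062976^2 = 13367494538843734067838845976576
6^41 = 6 * 6^40 = 6 * 13367494538843734067838845976576 = 80204967233062404407033075859456

Result: 80204967233062404407033075859456
Multiplications needed: 7 (7 lines after 6^1)

6^41 = 80204967233062404407033075859456. Using exponentiation by squaring, this requires 7 multiplications. The key idea: if the exponent is even, square the half-power; if odd, multiply by the base once.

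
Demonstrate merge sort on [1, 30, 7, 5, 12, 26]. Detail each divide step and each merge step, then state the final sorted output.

Merge sort trace:

Split: [1, 30, 7, 5, 12, 26] -> [1, 30, 7] and [5, 12, 26]
  Split: [1, 30, 7] -> [1] and [30, 7]
    Split: [30, 7] -> [30] and [7]
    Merge: [30] + [7] -> [7, 30]
  Merge: [1] + [7, 30] -> [1, 7, 30]
  Split: [5, 12, 26] -> [5] and [12, 26]
    Split: [12, 26] -> [12] and [26]
    Merge: [12] + [26] -> [12, 26]
  Merge: [5] + [12, 26] -> [5, 12, 26]
Merge: [1, 7, 30] + [5, 12, 26] -> [1, 5, 7, 12, 26, 30]

Final sorted array: [1, 5, 7, 12, 26, 30]

The merge sort proceeds by recursively splitting the array and merging sorted halves.
After all merges, the sorted array is [1, 5, 7, 12, 26, 30].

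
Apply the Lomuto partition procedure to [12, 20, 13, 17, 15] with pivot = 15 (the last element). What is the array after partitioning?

Lomuto partition with pivot = 15:

Initial array: [12, 20, 13, 17, 15]

arr[0]=12 <= 15: swap with position 0, array becomes [12, 20, 13, 17, 15]
arr[1]=20 > 15: no swap
arr[2]=13 <= 15: swap with position 1, array becomes [12, 13, 20, 17, 15]
arr[3]=17 > 15: no swap

Place pivot at position 2: [12, 13, 15, 17, 20]
Pivot position: 2

After partitioning with pivot 15, the array becomes [12, 13, 15, 17, 20]. The pivot is placed at index 2. All elements to the left of the pivot are <= 15, and all elements to the right are > 15.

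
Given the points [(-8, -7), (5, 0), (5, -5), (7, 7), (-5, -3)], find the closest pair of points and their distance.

Computing all pairwise distances among 5 points:

d((-8, -7), (5, 0)) = 14.7648
d((-8, -7), (5, -5)) = 13.1529
d((-8, -7), (7, 7)) = 20.5183
d((-8, -7), (-5, -3)) = 5.0 <-- minimum
d((5, 0), (5, -5)) = 5.0 <-- minimum
d((5, 0), (7, 7)) = 7.2801
d((5, 0), (-5, -3)) = 10.4403
d((5, -5), (7, 7)) = 12.1655
d((5, -5), (-5, -3)) = 10.198
d((7, 7), (-5, -3)) = 15.6205

Minimum distance: 5.0 (tie among 2 pairs: (-8, -7) and (-5, -3); (5, 0) and (5, -5))

The minimum Euclidean distance is 5.0. There is a tie: 2 pairs achieve this minimum — (-8, -7) and (-5, -3); (5, 0) and (5, -5). Any of these is a valid closest pair. For 5 points, brute-force pairwise comparison is shown above. For large n, the divide-and-conquer algorithm (sort by x, recurse on halves, check the dividing strip) achieves O(n log n).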